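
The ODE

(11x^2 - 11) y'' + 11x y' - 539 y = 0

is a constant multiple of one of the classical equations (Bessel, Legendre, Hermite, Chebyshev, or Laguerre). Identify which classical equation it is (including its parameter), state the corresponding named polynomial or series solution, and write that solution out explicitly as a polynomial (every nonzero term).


All three coefficients share the factor -11; dividing through by -11 gives  (1 - x^2) y'' - x y' + 49 y = 0.
This matches the Chebyshev equation (1 - x^2) y'' - x y' + n^2 y = 0 (note the -x y' term, not -2x y') with n^2 = 49, so n = 7; the polynomial solution is T_7(x).
With y = sum_k a_k x^k, matching x^k gives (k+2)(k+1) a_{k+2} = (k^2 - n^2) a_k = (k - 7)(k + 7) a_k. The right side vanishes at k = 7, so the series with the parity of 7 terminates at degree 7.
Standard normalization: leading coefficient of T_n is 2^(n-1), so a_7 = 2^6 = 64. Work downward with a_k = (k+1)(k+2) a_{k+2} / ((k - 7)(k + 7)):
  a_5 = (6)(7)(64) / ((5 - 7)(5 + 7)) = 2688/(-24) = -112
  a_3 = (4)(5)(-112) / ((3 - 7)(3 + 7)) = -2240/(-40) = 56
  a_1 = (2)(3)(56) / ((1 - 7)(1 + 7)) = 336/(-48) = -7
Hence T_7(x) = 64 x^7 - 112 x^5 + 56 x^3 - 7 x.

T_7(x); series = 64 x^7 - 112 x^5 + 56 x^3 - 7 x


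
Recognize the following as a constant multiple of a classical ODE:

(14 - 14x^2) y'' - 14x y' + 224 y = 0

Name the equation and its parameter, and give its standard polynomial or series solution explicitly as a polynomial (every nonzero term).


All three coefficients share the factor 14; dividing through by 14 gives  (1 - x^2) y'' - x y' + 16 y = 0.
This matches the Chebyshev equation (1 - x^2) y'' - x y' + n^2 y = 0 (note the -x y' term, not -2x y') with n^2 = 16, so n = 4; the polynomial solution is T_4(x).
With y = sum_k a_k x^k, matching x^k gives (k+2)(k+1) a_{k+2} = (k^2 - n^2) a_k = (k - 4)(k + 4) a_k. The right side vanishes at k = 4, so the series with the parity of 4 terminates at degree 4.
Standard normalization: leading coefficient of T_n is 2^(n-1), so a_4 = 2^3 = 8. Work downward with a_k = (k+1)(k+2) a_{k+2} / ((k - 4)(k + 4)):
  a_2 = (3)(4)(8) / ((2 - 4)(2 + 4)) = 96/(-12) = -8
  a_0 = (1)(2)(-8) / ((0 - 4)(0 + 4)) = -16/(-16) = 1
Hence T_4(x) = 8 x^4 - 8 x^2 + 1.

T_4(x); series = 8 x^4 - 8 x^2 + 1


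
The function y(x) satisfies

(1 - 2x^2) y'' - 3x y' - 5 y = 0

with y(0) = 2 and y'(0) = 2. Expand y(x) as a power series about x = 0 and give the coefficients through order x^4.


Ansatz: y(x) = sum_{n>=0} a_n x^n, so y'(x) = sum_{n>=1} n a_n x^(n-1) and y''(x) = sum_{n>=2} n(n-1) a_n x^(n-2).
Substitute into P(x) y'' + Q(x) y' + R(x) y = 0 with P(x) = 1 - 2x^2, Q(x) = -3x, R(x) = -5, and match powers of x.
Initial conditions: a_0 = 2, a_1 = 2.
Setting the coefficient of each power of x to zero and solving order by order (substituting the coefficients already found):
  x^0: 2 a_2 - 5 a_0 = 0  ->  2 a_2 = 5 a_0 = 10  ->  a_2 = 5
  x^1: 6 a_3 - 8 a_1 = 0  ->  6 a_3 = 8 a_1 = 16  ->  a_3 = 8/3
  x^2: 12 a_4 - 15 a_2 = 0  ->  12 a_4 = 15 a_2 = 75  ->  a_4 = 25/4
Truncated series: y(x) = 2 + 2 x + 5 x^2 + (8/3) x^3 + (25/4) x^4 + O(x^5).

a_0 = 2; a_1 = 2; a_2 = 5; a_3 = 8/3; a_4 = 25/4


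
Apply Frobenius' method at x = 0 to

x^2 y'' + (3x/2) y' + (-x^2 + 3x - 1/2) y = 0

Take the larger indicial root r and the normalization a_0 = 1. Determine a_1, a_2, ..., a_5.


Write in Frobenius form y'' + (p(x)/x) y' + (q(x)/x^2) y = 0:
  p(x) = 3/2,  q(x) = -x^2 + 3x - 1/2.
Indicial equation: r(r-1) + (3/2) r + (-1/2) = 0 -> roots r_1 = 1/2, r_2 = -1.
Take r = r_1 = 1/2. Let y(x) = x^r sum_{n>=0} a_n x^n with a_0 = 1.
Substitute y = x^r sum a_n x^n and match x^{r+n}. The recurrence is
  D(n) a_n + 3 a_{n-1} - 1 a_{n-2} = 0,  where D(n) = (r+n)(r+n-1) + (3/2)(r+n) + (-1/2).
  a_n = [-3 a_{n-1} + 1 a_{n-2}] / D(n).
Since the indicial polynomial factors as (r - r_1)(r - r_2), D(n) = (r_1 + n - r_1)(r_1 + n - r_2) = n(n + 3/2).
Evaluating step by step (a_0 = 1):
  n = 1: D(1) = 1(1 + 3/2) = 5/2; numerator = -3(1) = -3; a_1 = (-3)/(5/2) = -6/5
  n = 2: D(2) = 2(2 + 3/2) = 7; numerator = -3(-6/5) + 1(1) = 23/5; a_2 = (23/5)/(7) = 23/35
  n = 3: D(3) = 3(3 + 3/2) = 27/2; numerator = -3(23/35) + 1(-6/5) = -111/35; a_3 = (-111/35)/(27/2) = -74/315
  n = 4: D(4) = 4(4 + 3/2) = 22; numerator = -3(-74/315) + 1(23/35) = 143/105; a_4 = (143/105)/(22) = 13/210
  n = 5: D(5) = 5(5 + 3/2) = 65/2; numerator = -3(13/210) + 1(-74/315) = -53/126; a_5 = (-53/126)/(65/2) = -53/4095

r = 1/2; a_0 = 1; a_1 = -6/5; a_2 = 23/35; a_3 = -74/315; a_4 = 13/210; a_5 = -53/4095


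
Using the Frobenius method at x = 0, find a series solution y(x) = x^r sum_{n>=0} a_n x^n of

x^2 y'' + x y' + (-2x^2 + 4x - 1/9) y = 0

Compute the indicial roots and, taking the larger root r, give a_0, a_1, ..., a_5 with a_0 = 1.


Write in Frobenius form y'' + (p(x)/x) y' + (q(x)/x^2) y = 0:
  p(x) = 1,  q(x) = -2x^2 + 4x - 1/9.
Indicial equation: r(r-1) + (1) r + (-1/9) = 0 -> roots r_1 = 1/3, r_2 = -1/3.
Take r = r_1 = 1/3. Let y(x) = x^r sum_{n>=0} a_n x^n with a_0 = 1.
Substitute y = x^r sum a_n x^n and match x^{r+n}. The recurrence is
  D(n) a_n + 4 a_{n-1} - 2 a_{n-2} = 0,  where D(n) = (r+n)(r+n-1) + (1)(r+n) + (-1/9).
  a_n = [-4 a_{n-1} + 2 a_{n-2}] / D(n).
Since the indicial polynomial factors as (r - r_1)(r - r_2), D(n) = (r_1 + n - r_1)(r_1 + n - r_2) = n(n + 2/3).
Evaluating step by step (a_0 = 1):
  n = 1: D(1) = 1(1 + 2/3) = 5/3; numerator = -4(1) = -4; a_1 = (-4)/(5/3) = -12/5
  n = 2: D(2) = 2(2 + 2/3) = 16/3; numerator = -4(-12/5) + 2(1) = 58/5; a_2 = (58/5)/(16/3) = 87/40
  n = 3: D(3) = 3(3 + 2/3) = 11; numerator = -4(87/40) + 2(-12/5) = -27/2; a_3 = (-27/2)/(11) = -27/22
  n = 4: D(4) = 4(4 + 2/3) = 56/3; numerator = -4(-27/22) + 2(87/40) = 2037/220; a_4 = (2037/220)/(56/3) = 873/1760
  n = 5: D(5) = 5(5 + 2/3) = 85/3; numerator = -4(873/1760) + 2(-27/22) = -1953/440; a_5 = (-1953/440)/(85/3) = -5859/37400

r = 1/3; a_0 = 1; a_1 = -12/5; a_2 = 87/40; a_3 = -27/22; a_4 = 873/1760; a_5 = -5859/37400


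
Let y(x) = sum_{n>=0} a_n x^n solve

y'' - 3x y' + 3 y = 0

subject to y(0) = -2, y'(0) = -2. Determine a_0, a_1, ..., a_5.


Ansatz: y(x) = sum_{n>=0} a_n x^n, so y'(x) = sum_{n>=1} n a_n x^(n-1) and y''(x) = sum_{n>=2} n(n-1) a_n x^(n-2).
Substitute into P(x) y'' + Q(x) y' + R(x) y = 0 with P(x) = 1, Q(x) = -3x, R(x) = 3, and match powers of x.
Initial conditions: a_0 = -2, a_1 = -2.
Setting the coefficient of each power of x to zero and solving order by order (substituting the coefficients already found):
  x^0: 2 a_2 + 3 a_0 = 0  ->  2 a_2 = -3 a_0 = 6  ->  a_2 = 3
  x^1: 6 a_3 = 0  ->  a_3 = 0
  x^2: 12 a_4 - 3 a_2 = 0  ->  12 a_4 = 3 a_2 = 9  ->  a_4 = 3/4
  x^3: 20 a_5 - 6 a_3 = 0  ->  20 a_5 = 6 a_3 = 0  ->  a_5 = 0
Truncated series: y(x) = -2 - 2 x + 3 x^2 + (3/4) x^4 + O(x^6).

a_0 = -2; a_1 = -2; a_2 = 3; a_3 = 0; a_4 = 3/4; a_5 = 0


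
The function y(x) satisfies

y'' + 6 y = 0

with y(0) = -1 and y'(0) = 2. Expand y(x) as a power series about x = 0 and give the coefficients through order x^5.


Ansatz: y(x) = sum_{n>=0} a_n x^n, so y'(x) = sum_{n>=1} n a_n x^(n-1) and y''(x) = sum_{n>=2} n(n-1) a_n x^(n-2).
Substitute into P(x) y'' + Q(x) y' + R(x) y = 0 with P(x) = 1, Q(x) = 0, R(x) = 6, and match powers of x.
Initial conditions: a_0 = -1, a_1 = 2.
Setting the coefficient of each power of x to zero and solving order by order (substituting the coefficients already found):
  x^0: 2 a_2 + 6 a_0 = 0  ->  2 a_2 = -6 a_0 = 6  ->  a_2 = 3
  x^1: 6 a_3 + 6 a_1 = 0  ->  6 a_3 = -6 a_1 = -12  ->  a_3 = -2
  x^2: 12 a_4 + 6 a_2 = 0  ->  12 a_4 = -6 a_2 = -18  ->  a_4 = -3/2
  x^3: 20 a_5 + 6 a_3 = 0  ->  20 a_5 = -6 a_3 = 12  ->  a_5 = 3/5
Truncated series: y(x) = -1 + 2 x + 3 x^2 - 2 x^3 - (3/2) x^4 + (3/5) x^5 + O(x^6).

a_0 = -1; a_1 = 2; a_2 = 3; a_3 = -2; a_4 = -3/2; a_5 = 3/5


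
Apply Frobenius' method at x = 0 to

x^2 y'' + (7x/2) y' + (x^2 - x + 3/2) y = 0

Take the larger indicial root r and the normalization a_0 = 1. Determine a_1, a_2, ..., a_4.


Write in Frobenius form y'' + (p(x)/x) y' + (q(x)/x^2) y = 0:
  p(x) = 7/2,  q(x) = x^2 - x + 3/2.
Indicial equation: r(r-1) + (7/2) r + (3/2) = 0 -> roots r_1 = -1, r_2 = -3/2.
Take r = r_1 = -1. Let y(x) = x^r sum_{n>=0} a_n x^n with a_0 = 1.
Substitute y = x^r sum a_n x^n and match x^{r+n}. The recurrence is
  D(n) a_n - 1 a_{n-1} + 1 a_{n-2} = 0,  where D(n) = (r+n)(r+n-1) + (7/2)(r+n) + (3/2).
  a_n = [1 a_{n-1} - 1 a_{n-2}] / D(n).
Since the indicial polynomial factors as (r - r_1)(r - r_2), D(n) = (r_1 + n - r_1)(r_1 + n - r_2) = n(n + 1/2).
Evaluating step by step (a_0 = 1):
  n = 1: D(1) = 1(1 + 1/2) = 3/2; numerator = 1(1) = 1; a_1 = (1)/(3/2) = 2/3
  n = 2: D(2) = 2(2 + 1/2) = 5; numerator = 1(2/3) - 1(1) = -1/3; a_2 = (-1/3)/(5) = -1/15
  n = 3: D(3) = 3(3 + 1/2) = 21/2; numerator = 1(-1/15) - 1(2/3) = -11/15; a_3 = (-11/15)/(21/2) = -22/315
  n = 4: D(4) = 4(4 + 1/2) = 18; numerator = 1(-22/315) - 1(-1/15) = -1/315; a_4 = (-1/315)/(18) = -1/5670

r = -1; a_0 = 1; a_1 = 2/3; a_2 = -1/15; a_3 = -22/315; a_4 = -1/5670


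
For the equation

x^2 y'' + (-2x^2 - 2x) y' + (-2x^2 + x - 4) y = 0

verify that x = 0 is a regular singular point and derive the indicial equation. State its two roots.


Divide by x^2 to reach normal form y'' + P_1(x) y' + P_2(x) y = 0 with P_1(x) = -2 - 2/x and P_2(x) = -2 + 1/x - 4/x^2.
x = 0 is a singular point because the y'-coefficient -2 - 2/x has a pole at x = 0 and the y-coefficient -2 + 1/x - 4/x^2 has a pole at x = 0.
It is a regular singular point because x P_1(x) = p(x) = -2x - 2 and x^2 P_2(x) = q(x) = -2x^2 + x - 4 are polynomials, hence analytic at x = 0.
p(0) = -2,  q(0) = -4.
Indicial equation: r(r-1) + p(0) r + q(0) = 0, i.e. r^2 + (p(0) - 1) r + q(0) = 0, i.e. r^2 - 3 r - 4 = 0.
Discriminant: (-3)^2 - 4(-4) = 25, so r = (3 ± 5)/2.
Solving: r_1 = 4, r_2 = -1.

indicial: r^2 - 3 r - 4 = 0; roots r_1 = 4, r_2 = -1


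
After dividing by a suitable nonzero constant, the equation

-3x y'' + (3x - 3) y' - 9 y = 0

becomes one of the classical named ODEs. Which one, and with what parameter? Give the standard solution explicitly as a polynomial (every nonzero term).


All three coefficients share the factor -3; dividing through by -3 gives  x y'' + (1 - x) y' + 3 y = 0.
This matches the Laguerre equation x y'' + (1 - x) y' + n y = 0 with n = 3; the polynomial solution is L_3(x).
With y = sum_k a_k x^k, matching x^k gives (k+1)k a_{k+1} + (k+1) a_{k+1} - k a_k + n a_k = 0, i.e. (k+1)^2 a_{k+1} = (k - n) a_k = (k - 3) a_k. The right side vanishes at k = 3, so the series terminates at degree 3.
Standard normalization L_n(0) = 1 gives a_0 = 1. Work upward with a_{k+1} = (k - 3) a_k / (k+1)^2:
  a_1 = (0 - 3)(1) / 1^2 = -3/1 = -3
  a_2 = (1 - 3)(-3) / 2^2 = 6/4 = 3/2
  a_3 = (2 - 3)(3/2) / 3^2 = (-3/2)/9 = -1/6
Hence L_3(x) = -x^3/6 + 3 x^2/2 - 3 x + 1.

L_3(x); series = -x^3/6 + 3 x^2/2 - 3 x + 1


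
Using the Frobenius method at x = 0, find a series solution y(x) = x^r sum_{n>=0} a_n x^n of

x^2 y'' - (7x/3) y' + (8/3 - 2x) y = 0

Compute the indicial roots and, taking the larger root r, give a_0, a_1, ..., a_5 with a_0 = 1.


Write in Frobenius form y'' + (p(x)/x) y' + (q(x)/x^2) y = 0:
  p(x) = -7/3,  q(x) = 8/3 - 2x.
Indicial equation: r(r-1) + (-7/3) r + (8/3) = 0 -> roots r_1 = 2, r_2 = 4/3.
Take r = r_1 = 2. Let y(x) = x^r sum_{n>=0} a_n x^n with a_0 = 1.
Substitute y = x^r sum a_n x^n and match x^{r+n}. The recurrence is
  D(n) a_n - 2 a_{n-1} = 0,  where D(n) = (r+n)(r+n-1) + (-7/3)(r+n) + (8/3).
  a_n = 2 / D(n) * a_{n-1}.
Since the indicial polynomial factors as (r - r_1)(r - r_2), D(n) = (r_1 + n - r_1)(r_1 + n - r_2) = n(n + 2/3).
Evaluating step by step (a_0 = 1):
  n = 1: D(1) = 1(1 + 2/3) = 5/3; numerator = 2(1) = 2; a_1 = (2)/(5/3) = 6/5
  n = 2: D(2) = 2(2 + 2/3) = 16/3; numerator = 2(6/5) = 12/5; a_2 = (12/5)/(16/3) = 9/20
  n = 3: D(3) = 3(3 + 2/3) = 11; numerator = 2(9/20) = 9/10; a_3 = (9/10)/(11) = 9/110
  n = 4: D(4) = 4(4 + 2/3) = 56/3; numerator = 2(9/110) = 9/55; a_4 = (9/55)/(56/3) = 27/3080
  n = 5: D(5) = 5(5 + 2/3) = 85/3; numerator = 2(27/3080) = 27/1540; a_5 = (27/1540)/(85/3) = 81/130900

r = 2; a_0 = 1; a_1 = 6/5; a_2 = 9/20; a_3 = 9/110; a_4 = 27/3080; a_5 = 81/130900


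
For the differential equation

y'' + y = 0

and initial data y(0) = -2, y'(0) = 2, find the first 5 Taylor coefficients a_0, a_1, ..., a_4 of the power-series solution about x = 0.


Ansatz: y(x) = sum_{n>=0} a_n x^n, so y'(x) = sum_{n>=1} n a_n x^(n-1) and y''(x) = sum_{n>=2} n(n-1) a_n x^(n-2).
Substitute into P(x) y'' + Q(x) y' + R(x) y = 0 with P(x) = 1, Q(x) = 0, R(x) = 1, and match powers of x.
Initial conditions: a_0 = -2, a_1 = 2.
Setting the coefficient of each power of x to zero and solving order by order (substituting the coefficients already found):
  x^0: 2 a_2 + a_0 = 0  ->  2 a_2 = -a_0 = 2  ->  a_2 = 1
  x^1: 6 a_3 + a_1 = 0  ->  6 a_3 = -a_1 = -2  ->  a_3 = -1/3
  x^2: 12 a_4 + a_2 = 0  ->  12 a_4 = -a_2 = -1  ->  a_4 = -1/12
Truncated series: y(x) = -2 + 2 x + x^2 - (1/3) x^3 - (1/12) x^4 + O(x^5).

a_0 = -2; a_1 = 2; a_2 = 1; a_3 = -1/3; a_4 = -1/12


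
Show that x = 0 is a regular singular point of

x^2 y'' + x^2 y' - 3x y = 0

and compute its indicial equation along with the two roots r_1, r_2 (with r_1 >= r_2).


Divide by x^2 to reach normal form y'' + P_1(x) y' + P_2(x) y = 0 with P_1(x) = 1 and P_2(x) = -3/x.
x = 0 is a singular point because the y-coefficient -3/x has a pole at x = 0.
It is a regular singular point because x P_1(x) = p(x) = x and x^2 P_2(x) = q(x) = -3x are polynomials, hence analytic at x = 0.
p(0) = 0,  q(0) = 0.
Indicial equation: r(r-1) + p(0) r + q(0) = 0, i.e. r^2 + (p(0) - 1) r + q(0) = 0, i.e. r^2 - 1 r = 0.
Discriminant: (-1)^2 - 4(0) = 1, so r = (1 ± 1)/2.
Solving: r_1 = 1, r_2 = 0.

indicial: r^2 - 1 r = 0; roots r_1 = 1, r_2 = 0


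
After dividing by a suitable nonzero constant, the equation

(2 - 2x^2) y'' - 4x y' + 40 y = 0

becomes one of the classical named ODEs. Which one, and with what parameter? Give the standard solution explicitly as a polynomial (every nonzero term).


All three coefficients share the factor 2; dividing through by 2 gives  (1 - x^2) y'' - 2x y' + 20 y = 0.
This matches the Legendre equation (1 - x^2) y'' - 2x y' + n(n+1) y = 0 (note the -2x y' term) with n(n+1) = 20, so n = 4; the polynomial solution is P_4(x).
With y = sum_k a_k x^k, matching x^k gives (k+2)(k+1) a_{k+2} = [k(k+1) - n(n+1)] a_k = (k - 4)(k + 5) a_k. The right side vanishes at k = 4, so the series with the parity of 4 terminates at degree 4.
Standard normalization (P_n(1) = 1): leading coefficient (2n)!/(2^n (n!)^2) = 40320/(16*576) = 35/8, so a_4 = 35/8. Work downward with a_k = (k+1)(k+2) a_{k+2} / ((k - 4)(k + 5)):
  a_2 = (3)(4)(35/8) / ((2 - 4)(2 + 5)) = (105/2)/(-14) = -15/4
  a_0 = (1)(2)(-15/4) / ((0 - 4)(0 + 5)) = (-15/2)/(-20) = 3/8
Hence P_4(x) = 35 x^4/8 - 15 x^2/4 + 3/8.

P_4(x); series = 35 x^4/8 - 15 x^2/4 + 3/8


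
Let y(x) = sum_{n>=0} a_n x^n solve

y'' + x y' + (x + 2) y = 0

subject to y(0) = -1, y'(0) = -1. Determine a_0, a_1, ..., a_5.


Ansatz: y(x) = sum_{n>=0} a_n x^n, so y'(x) = sum_{n>=1} n a_n x^(n-1) and y''(x) = sum_{n>=2} n(n-1) a_n x^(n-2).
Substitute into P(x) y'' + Q(x) y' + R(x) y = 0 with P(x) = 1, Q(x) = x, R(x) = x + 2, and match powers of x.
Initial conditions: a_0 = -1, a_1 = -1.
Setting the coefficient of each power of x to zero and solving order by order (substituting the coefficients already found):
  x^0: 2 a_2 + 2 a_0 = 0  ->  2 a_2 = -2 a_0 = 2  ->  a_2 = 1
  x^1: 6 a_3 + 3 a_1 + a_0 = 0  ->  6 a_3 = -3 a_1 - a_0 = 4  ->  a_3 = 2/3
  x^2: 12 a_4 + 4 a_2 + a_1 = 0  ->  12 a_4 = -4 a_2 - a_1 = -3  ->  a_4 = -1/4
  x^3: 20 a_5 + 5 a_3 + a_2 = 0  ->  20 a_5 = -5 a_3 - a_2 = -13/3  ->  a_5 = -13/60
Truncated series: y(x) = -1 - x + x^2 + (2/3) x^3 - (1/4) x^4 - (13/60) x^5 + O(x^6).

a_0 = -1; a_1 = -1; a_2 = 1; a_3 = 2/3; a_4 = -1/4; a_5 = -13/60


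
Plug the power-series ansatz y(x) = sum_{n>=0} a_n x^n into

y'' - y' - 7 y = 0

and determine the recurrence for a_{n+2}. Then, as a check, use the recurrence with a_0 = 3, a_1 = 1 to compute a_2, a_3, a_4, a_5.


Substitute y = sum_n a_n x^n.
y''(x) has coefficient (n+2)(n+1) a_{n+2} at x^n;
-y'(x) has coefficient -(n+1) a_{n+1} at x^n;
-7 y(x) has coefficient -7 a_n at x^n.
Matching x^n: (n+2)(n+1) a_{n+2} - (n+1) a_{n+1} - 7 a_n = 0.
Thus a_{n+2} = [(n+1) a_{n+1} + 7 a_n] / ((n+1)(n+2)).

Check with a_0 = 3, a_1 = 1 (apply the recurrence for n = 0, 1, 2, 3): a_0 = 3, a_1 = 1, a_2 = 11, a_3 = 29/6, a_4 = 61/8, a_5 = 193/60.

a_(n+2) = [(n+1) a_(n+1) + 7 a_n] / ((n+1)(n+2)); check: a_0 = 3, a_1 = 1, a_2 = 11, a_3 = 29/6, a_4 = 61/8, a_5 = 193/60


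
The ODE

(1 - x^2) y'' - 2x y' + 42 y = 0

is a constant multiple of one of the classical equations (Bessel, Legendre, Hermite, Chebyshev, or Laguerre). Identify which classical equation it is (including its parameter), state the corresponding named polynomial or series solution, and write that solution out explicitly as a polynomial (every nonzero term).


The equation is already in a standard form:  (1 - x^2) y'' - 2x y' + 42 y = 0.
This matches the Legendre equation (1 - x^2) y'' - 2x y' + n(n+1) y = 0 (note the -2x y' term) with n(n+1) = 42, so n = 6; the polynomial solution is P_6(x).
With y = sum_k a_k x^k, matching x^k gives (k+2)(k+1) a_{k+2} = [k(k+1) - n(n+1)] a_k = (k - 6)(k + 7) a_k. The right side vanishes at k = 6, so the series with the parity of 6 terminates at degree 6.
Standard normalization (P_n(1) = 1): leading coefficient (2n)!/(2^n (n!)^2) = 479001600/(64*518400) = 231/16, so a_6 = 231/16. Work downward with a_k = (k+1)(k+2) a_{k+2} / ((k - 6)(k + 7)):
  a_4 = (5)(6)(231/16) / ((4 - 6)(4 + 7)) = (3465/8)/(-22) = -315/16
  a_2 = (3)(4)(-315/16) / ((2 - 6)(2 + 7)) = (-945/4)/(-36) = 105/16
  a_0 = (1)(2)(105/16) / ((0 - 6)(0 + 7)) = (105/8)/(-42) = -5/16
Hence P_6(x) = 231 x^6/16 - 315 x^4/16 + 105 x^2/16 - 5/16.

P_6(x); series = 231 x^6/16 - 315 x^4/16 + 105 x^2/16 - 5/16


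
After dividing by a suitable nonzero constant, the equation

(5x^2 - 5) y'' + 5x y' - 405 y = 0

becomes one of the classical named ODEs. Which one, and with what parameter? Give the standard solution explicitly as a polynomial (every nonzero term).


All three coefficients share the factor -5; dividing through by -5 gives  (1 - x^2) y'' - x y' + 81 y = 0.
This matches the Chebyshev equation (1 - x^2) y'' - x y' + n^2 y = 0 (note the -x y' term, not -2x y') with n^2 = 81, so n = 9; the polynomial solution is T_9(x).
With y = sum_k a_k x^k, matching x^k gives (k+2)(k+1) a_{k+2} = (k^2 - n^2) a_k = (k - 9)(k + 9) a_k. The right side vanishes at k = 9, so the series with the parity of 9 terminates at degree 9.
Standard normalization: leading coefficient of T_n is 2^(n-1), so a_9 = 2^8 = 256. Work downward with a_k = (k+1)(k+2) a_{k+2} / ((k - 9)(k + 9)):
  a_7 = (8)(9)(256) / ((7 - 9)(7 + 9)) = 18432/(-32) = -576
  a_5 = (6)(7)(-576) / ((5 - 9)(5 + 9)) = -24192/(-56) = 432
  a_3 = (4)(5)(432) / ((3 - 9)(3 + 9)) = 8640/(-72) = -120
  a_1 = (2)(3)(-120) / ((1 - 9)(1 + 9)) = -720/(-80) = 9
Hence T_9(x) = 256 x^9 - 576 x^7 + 432 x^5 - 120 x^3 + 9 x.

T_9(x); series = 256 x^9 - 576 x^7 + 432 x^5 - 120 x^3 + 9 x


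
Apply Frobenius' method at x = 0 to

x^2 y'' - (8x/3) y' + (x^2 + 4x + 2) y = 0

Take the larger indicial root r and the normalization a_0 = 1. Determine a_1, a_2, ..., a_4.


Write in Frobenius form y'' + (p(x)/x) y' + (q(x)/x^2) y = 0:
  p(x) = -8/3,  q(x) = x^2 + 4x + 2.
Indicial equation: r(r-1) + (-8/3) r + (2) = 0 -> roots r_1 = 3, r_2 = 2/3.
Take r = r_1 = 3. Let y(x) = x^r sum_{n>=0} a_n x^n with a_0 = 1.
Substitute y = x^r sum a_n x^n and match x^{r+n}. The recurrence is
  D(n) a_n + 4 a_{n-1} + 1 a_{n-2} = 0,  where D(n) = (r+n)(r+n-1) + (-8/3)(r+n) + (2).
  a_n = [-4 a_{n-1} - 1 a_{n-2}] / D(n).
Since the indicial polynomial factors as (r - r_1)(r - r_2), D(n) = (r_1 + n - r_1)(r_1 + n - r_2) = n(n + 7/3).
Evaluating step by step (a_0 = 1):
  n = 1: D(1) = 1(1 + 7/3) = 10/3; numerator = -4(1) = -4; a_1 = (-4)/(10/3) = -6/5
  n = 2: D(2) = 2(2 + 7/3) = 26/3; numerator = -4(-6/5) - 1(1) = 19/5; a_2 = (19/5)/(26/3) = 57/130
  n = 3: D(3) = 3(3 + 7/3) = 16; numerator = -4(57/130) - 1(-6/5) = -36/65; a_3 = (-36/65)/(16) = -9/260
  n = 4: D(4) = 4(4 + 7/3) = 76/3; numerator = -4(-9/260) - 1(57/130) = -3/10; a_4 = (-3/10)/(76/3) = -9/760

r = 3; a_0 = 1; a_1 = -6/5; a_2 = 57/130; a_3 = -9/260; a_4 = -9/760


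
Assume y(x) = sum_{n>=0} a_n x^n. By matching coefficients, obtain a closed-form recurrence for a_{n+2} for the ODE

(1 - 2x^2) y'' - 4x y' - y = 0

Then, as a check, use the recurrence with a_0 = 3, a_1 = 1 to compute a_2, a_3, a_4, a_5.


Substitute y = sum_n a_n x^n.
(1 - 2 x^2) y'' contributes (n+2)(n+1) a_{n+2} - 2 n(n-1) a_n at x^n.
-4 x y'(x) contributes -4 n a_n at x^n.
-y(x) contributes -1 a_n at x^n.
Matching x^n: (n+2)(n+1) a_{n+2} + (-2 n(n-1) - 4 n - 1) a_n = 0.
Thus a_{n+2} = (2 n(n-1) + 4 n + 1) / ((n+1)(n+2)) * a_n.

Check with a_0 = 3, a_1 = 1 (apply the recurrence for n = 0, 1, 2, 3): a_0 = 3, a_1 = 1, a_2 = 3/2, a_3 = 5/6, a_4 = 13/8, a_5 = 25/24.

a_(n+2) = (2 n(n-1) + 4 n + 1) / ((n+1)(n+2)) * a_n; check: a_0 = 3, a_1 = 1, a_2 = 3/2, a_3 = 5/6, a_4 = 13/8, a_5 = 25/24


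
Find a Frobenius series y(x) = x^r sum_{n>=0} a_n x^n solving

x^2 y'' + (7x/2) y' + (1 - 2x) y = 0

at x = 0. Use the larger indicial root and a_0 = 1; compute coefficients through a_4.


Write in Frobenius form y'' + (p(x)/x) y' + (q(x)/x^2) y = 0:
  p(x) = 7/2,  q(x) = 1 - 2x.
Indicial equation: r(r-1) + (7/2) r + (1) = 0 -> roots r_1 = -1/2, r_2 = -2.
Take r = r_1 = -1/2. Let y(x) = x^r sum_{n>=0} a_n x^n with a_0 = 1.
Substitute y = x^r sum a_n x^n and match x^{r+n}. The recurrence is
  D(n) a_n - 2 a_{n-1} = 0,  where D(n) = (r+n)(r+n-1) + (7/2)(r+n) + (1).
  a_n = 2 / D(n) * a_{n-1}.
Since the indicial polynomial factors as (r - r_1)(r - r_2), D(n) = (r_1 + n - r_1)(r_1 + n - r_2) = n(n + 3/2).
Evaluating step by step (a_0 = 1):
  n = 1: D(1) = 1(1 + 3/2) = 5/2; numerator = 2(1) = 2; a_1 = (2)/(5/2) = 4/5
  n = 2: D(2) = 2(2 + 3/2) = 7; numerator = 2(4/5) = 8/5; a_2 = (8/5)/(7) = 8/35
  n = 3: D(3) = 3(3 + 3/2) = 27/2; numerator = 2(8/35) = 16/35; a_3 = (16/35)/(27/2) = 32/945
  n = 4: D(4) = 4(4 + 3/2) = 22; numerator = 2(32/945) = 64/945; a_4 = (64/945)/(22) = 32/10395

r = -1/2; a_0 = 1; a_1 = 4/5; a_2 = 8/35; a_3 = 32/945; a_4 = 32/10395


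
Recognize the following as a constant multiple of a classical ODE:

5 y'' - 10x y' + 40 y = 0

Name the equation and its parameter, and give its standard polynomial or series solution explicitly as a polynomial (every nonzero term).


All three coefficients share the factor 5; dividing through by 5 gives  y'' - 2x y' + 8 y = 0.
This matches the Hermite equation y'' - 2x y' + 2n y = 0 with 2n = 8, so n = 4; the polynomial solution is H_4(x).
With y = sum_k a_k x^k, matching x^k gives (k+2)(k+1) a_{k+2} = 2(k - n) a_k = 2(k - 4) a_k. The right side vanishes at k = 4, so the series with the parity of 4 terminates at degree 4.
Standard normalization: leading coefficient of H_n is 2^n, so a_4 = 2^4 = 16. Work downward with a_k = (k+1)(k+2) a_{k+2} / (2(k - n)):
  a_2 = (3)(4)(16) / (2(2 - 4)) = 192/(-4) = -48
  a_0 = (1)(2)(-48) / (2(0 - 4)) = -96/(-8) = 12
Hence H_4(x) = 16 x^4 - 48 x^2 + 12.

H_4(x); series = 16 x^4 - 48 x^2 + 12


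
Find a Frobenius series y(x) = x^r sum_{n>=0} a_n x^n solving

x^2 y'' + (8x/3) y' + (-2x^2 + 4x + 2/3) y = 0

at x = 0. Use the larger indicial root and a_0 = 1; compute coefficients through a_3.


Write in Frobenius form y'' + (p(x)/x) y' + (q(x)/x^2) y = 0:
  p(x) = 8/3,  q(x) = -2x^2 + 4x + 2/3.
Indicial equation: r(r-1) + (8/3) r + (2/3) = 0 -> roots r_1 = -2/3, r_2 = -1.
Take r = r_1 = -2/3. Let y(x) = x^r sum_{n>=0} a_n x^n with a_0 = 1.
Substitute y = x^r sum a_n x^n and match x^{r+n}. The recurrence is
  D(n) a_n + 4 a_{n-1} - 2 a_{n-2} = 0,  where D(n) = (r+n)(r+n-1) + (8/3)(r+n) + (2/3).
  a_n = [-4 a_{n-1} + 2 a_{n-2}] / D(n).
Since the indicial polynomial factors as (r - r_1)(r - r_2), D(n) = (r_1 + n - r_1)(r_1 + n - r_2) = n(n + 1/3).
Evaluating step by step (a_0 = 1):
  n = 1: D(1) = 1(1 + 1/3) = 4/3; numerator = -4(1) = -4; a_1 = (-4)/(4/3) = -3
  n = 2: D(2) = 2(2 + 1/3) = 14/3; numerator = -4(-3) + 2(1) = 14; a_2 = (14)/(14/3) = 3
  n = 3: D(3) = 3(3 + 1/3) = 10; numerator = -4(3) + 2(-3) = -18; a_3 = (-18)/(10) = -9/5

r = -2/3; a_0 = 1; a_1 = -3; a_2 = 3; a_3 = -9/5


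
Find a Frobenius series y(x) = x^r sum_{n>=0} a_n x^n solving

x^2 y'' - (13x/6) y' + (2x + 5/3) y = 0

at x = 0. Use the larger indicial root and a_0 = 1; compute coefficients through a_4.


Write in Frobenius form y'' + (p(x)/x) y' + (q(x)/x^2) y = 0:
  p(x) = -13/6,  q(x) = 2x + 5/3.
Indicial equation: r(r-1) + (-13/6) r + (5/3) = 0 -> roots r_1 = 5/2, r_2 = 2/3.
Take r = r_1 = 5/2. Let y(x) = x^r sum_{n>=0} a_n x^n with a_0 = 1.
Substitute y = x^r sum a_n x^n and match x^{r+n}. The recurrence is
  D(n) a_n + 2 a_{n-1} = 0,  where D(n) = (r+n)(r+n-1) + (-13/6)(r+n) + (5/3).
  a_n = -2 / D(n) * a_{n-1}.
Since the indicial polynomial factors as (r - r_1)(r - r_2), D(n) = (r_1 + n - r_1)(r_1 + n - r_2) = n(n + 11/6).
Evaluating step by step (a_0 = 1):
  n = 1: D(1) = 1(1 + 11/6) = 17/6; numerator = -2(1) = -2; a_1 = (-2)/(17/6) = -12/17
  n = 2: D(2) = 2(2 + 11/6) = 23/3; numerator = -2(-12/17) = 24/17; a_2 = (24/17)/(23/3) = 72/391
  n = 3: D(3) = 3(3 + 11/6) = 29/2; numerator = -2(72/391) = -144/391; a_3 = (-144/391)/(29/2) = -288/11339
  n = 4: D(4) = 4(4 + 11/6) = 70/3; numerator = -2(-288/11339) = 576/11339; a_4 = (576/11339)/(70/3) = 864/396865

r = 5/2; a_0 = 1; a_1 = -12/17; a_2 = 72/391; a_3 = -288/11339; a_4 = 864/396865


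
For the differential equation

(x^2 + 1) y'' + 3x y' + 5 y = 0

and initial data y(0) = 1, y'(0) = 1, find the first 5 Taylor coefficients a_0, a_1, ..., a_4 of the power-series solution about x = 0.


Ansatz: y(x) = sum_{n>=0} a_n x^n, so y'(x) = sum_{n>=1} n a_n x^(n-1) and y''(x) = sum_{n>=2} n(n-1) a_n x^(n-2).
Substitute into P(x) y'' + Q(x) y' + R(x) y = 0 with P(x) = x^2 + 1, Q(x) = 3x, R(x) = 5, and match powers of x.
Initial conditions: a_0 = 1, a_1 = 1.
Setting the coefficient of each power of x to zero and solving order by order (substituting the coefficients already found):
  x^0: 2 a_2 + 5 a_0 = 0  ->  2 a_2 = -5 a_0 = -5  ->  a_2 = -5/2
  x^1: 6 a_3 + 8 a_1 = 0  ->  6 a_3 = -8 a_1 = -8  ->  a_3 = -4/3
  x^2: 12 a_4 + 13 a_2 = 0  ->  12 a_4 = -13 a_2 = 65/2  ->  a_4 = 65/24
Truncated series: y(x) = 1 + x - (5/2) x^2 - (4/3) x^3 + (65/24) x^4 + O(x^5).

a_0 = 1; a_1 = 1; a_2 = -5/2; a_3 = -4/3; a_4 = 65/24


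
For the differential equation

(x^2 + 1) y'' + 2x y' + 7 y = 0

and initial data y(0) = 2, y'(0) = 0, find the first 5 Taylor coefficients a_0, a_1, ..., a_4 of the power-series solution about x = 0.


Ansatz: y(x) = sum_{n>=0} a_n x^n, so y'(x) = sum_{n>=1} n a_n x^(n-1) and y''(x) = sum_{n>=2} n(n-1) a_n x^(n-2).
Substitute into P(x) y'' + Q(x) y' + R(x) y = 0 with P(x) = x^2 + 1, Q(x) = 2x, R(x) = 7, and match powers of x.
Initial conditions: a_0 = 2, a_1 = 0.
Setting the coefficient of each power of x to zero and solving order by order (substituting the coefficients already found):
  x^0: 2 a_2 + 7 a_0 = 0  ->  2 a_2 = -7 a_0 = -14  ->  a_2 = -7
  x^1: 6 a_3 + 9 a_1 = 0  ->  6 a_3 = -9 a_1 = 0  ->  a_3 = 0
  x^2: 12 a_4 + 13 a_2 = 0  ->  12 a_4 = -13 a_2 = 91  ->  a_4 = 91/12
Truncated series: y(x) = 2 - 7 x^2 + (91/12) x^4 + O(x^5).

a_0 = 2; a_1 = 0; a_2 = -7; a_3 = 0; a_4 = 91/12


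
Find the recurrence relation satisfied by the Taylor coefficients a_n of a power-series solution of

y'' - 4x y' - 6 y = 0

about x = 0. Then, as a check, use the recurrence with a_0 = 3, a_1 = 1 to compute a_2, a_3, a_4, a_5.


Substitute y = sum_n a_n x^n.
y''(x) has coefficient (n+2)(n+1) a_{n+2} at x^n;
-4 x y'(x) has coefficient -4 n a_n at x^n (shift);
-6 y(x) has coefficient -6 a_n at x^n.
Matching x^n: (n+2)(n+1) a_{n+2} + (-4n - 6) a_n = 0.
Thus a_{n+2} = (4n + 6) / ((n+1)(n+2)) * a_n.

Check with a_0 = 3, a_1 = 1 (apply the recurrence for n = 0, 1, 2, 3): a_0 = 3, a_1 = 1, a_2 = 9, a_3 = 5/3, a_4 = 21/2, a_5 = 3/2.

a_(n+2) = (4n + 6) / ((n+1)(n+2)) * a_n; check: a_0 = 3, a_1 = 1, a_2 = 9, a_3 = 5/3, a_4 = 21/2, a_5 = 3/2


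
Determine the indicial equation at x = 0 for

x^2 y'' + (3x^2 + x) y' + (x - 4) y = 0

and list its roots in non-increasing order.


Divide by x^2 to reach normal form y'' + P_1(x) y' + P_2(x) y = 0 with P_1(x) = 3 + 1/x and P_2(x) = 1/x - 4/x^2.
x = 0 is a singular point because the y'-coefficient 3 + 1/x has a pole at x = 0 and the y-coefficient 1/x - 4/x^2 has a pole at x = 0.
It is a regular singular point because x P_1(x) = p(x) = 3x + 1 and x^2 P_2(x) = q(x) = x - 4 are polynomials, hence analytic at x = 0.
p(0) = 1,  q(0) = -4.
Indicial equation: r(r-1) + p(0) r + q(0) = 0, i.e. r^2 + (p(0) - 1) r + q(0) = 0, i.e. r^2 - 4 = 0.
Discriminant: (0)^2 - 4(-4) = 16, so r = (0 ± 4)/2.
Solving: r_1 = 2, r_2 = -2.

indicial: r^2 - 4 = 0; roots r_1 = 2, r_2 = -2


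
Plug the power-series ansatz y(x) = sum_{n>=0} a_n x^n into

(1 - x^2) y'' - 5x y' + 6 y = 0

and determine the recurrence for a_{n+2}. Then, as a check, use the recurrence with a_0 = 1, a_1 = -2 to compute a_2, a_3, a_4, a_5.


Substitute y = sum_n a_n x^n.
(1 - 1 x^2) y'' contributes (n+2)(n+1) a_{n+2} - n(n-1) a_n at x^n.
-5 x y'(x) contributes -5 n a_n at x^n.
6 y(x) contributes 6 a_n at x^n.
Matching x^n: (n+2)(n+1) a_{n+2} + (-n(n-1) - 5 n + 6) a_n = 0.
Thus a_{n+2} = (n(n-1) + 5 n - 6) / ((n+1)(n+2)) * a_n.

Check with a_0 = 1, a_1 = -2 (apply the recurrence for n = 0, 1, 2, 3): a_0 = 1, a_1 = -2, a_2 = -3, a_3 = 1/3, a_4 = -3/2, a_5 = 1/4.

a_(n+2) = (n(n-1) + 5 n - 6) / ((n+1)(n+2)) * a_n; check: a_0 = 1, a_1 = -2, a_2 = -3, a_3 = 1/3, a_4 = -3/2, a_5 = 1/4


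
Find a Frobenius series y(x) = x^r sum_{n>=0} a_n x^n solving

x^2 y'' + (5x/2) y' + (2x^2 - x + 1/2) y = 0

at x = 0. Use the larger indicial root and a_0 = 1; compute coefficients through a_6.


Write in Frobenius form y'' + (p(x)/x) y' + (q(x)/x^2) y = 0:
  p(x) = 5/2,  q(x) = 2x^2 - x + 1/2.
Indicial equation: r(r-1) + (5/2) r + (1/2) = 0 -> roots r_1 = -1/2, r_2 = -1.
Take r = r_1 = -1/2. Let y(x) = x^r sum_{n>=0} a_n x^n with a_0 = 1.
Substitute y = x^r sum a_n x^n and match x^{r+n}. The recurrence is
  D(n) a_n - 1 a_{n-1} + 2 a_{n-2} = 0,  where D(n) = (r+n)(r+n-1) + (5/2)(r+n) + (1/2).
  a_n = [1 a_{n-1} - 2 a_{n-2}] / D(n).
Since the indicial polynomial factors as (r - r_1)(r - r_2), D(n) = (r_1 + n - r_1)(r_1 + n - r_2) = n(n + 1/2).
Evaluating step by step (a_0 = 1):
  n = 1: D(1) = 1(1 + 1/2) = 3/2; numerator = 1(1) = 1; a_1 = (1)/(3/2) = 2/3
  n = 2: D(2) = 2(2 + 1/2) = 5; numerator = 1(2/3) - 2(1) = -4/3; a_2 = (-4/3)/(5) = -4/15
  n = 3: D(3) = 3(3 + 1/2) = 21/2; numerator = 1(-4/15) - 2(2/3) = -8/5; a_3 = (-8/5)/(21/2) = -16/105
  n = 4: D(4) = 4(4 + 1/2) = 18; numerator = 1(-16/105) - 2(-4/15) = 8/21; a_4 = (8/21)/(18) = 4/189
  n = 5: D(5) = 5(5 + 1/2) = 55/2; numerator = 1(4/189) - 2(-16/105) = 44/135; a_5 = (44/135)/(55/2) = 8/675
  n = 6: D(6) = 6(6 + 1/2) = 39; numerator = 1(8/675) - 2(4/189) = -16/525; a_6 = (-16/525)/(39) = -16/20475

r = -1/2; a_0 = 1; a_1 = 2/3; a_2 = -4/15; a_3 = -16/105; a_4 = 4/189; a_5 = 8/675; a_6 = -16/20475


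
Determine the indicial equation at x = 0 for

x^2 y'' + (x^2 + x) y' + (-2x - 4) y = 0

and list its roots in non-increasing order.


Divide by x^2 to reach normal form y'' + P_1(x) y' + P_2(x) y = 0 with P_1(x) = 1 + 1/x and P_2(x) = -2/x - 4/x^2.
x = 0 is a singular point because the y'-coefficient 1 + 1/x has a pole at x = 0 and the y-coefficient -2/x - 4/x^2 has a pole at x = 0.
It is a regular singular point because x P_1(x) = p(x) = x + 1 and x^2 P_2(x) = q(x) = -2x - 4 are polynomials, hence analytic at x = 0.
p(0) = 1,  q(0) = -4.
Indicial equation: r(r-1) + p(0) r + q(0) = 0, i.e. r^2 + (p(0) - 1) r + q(0) = 0, i.e. r^2 - 4 = 0.
Discriminant: (0)^2 - 4(-4) = 16, so r = (0 ± 4)/2.
Solving: r_1 = 2, r_2 = -2.

indicial: r^2 - 4 = 0; roots r_1 = 2, r_2 = -2


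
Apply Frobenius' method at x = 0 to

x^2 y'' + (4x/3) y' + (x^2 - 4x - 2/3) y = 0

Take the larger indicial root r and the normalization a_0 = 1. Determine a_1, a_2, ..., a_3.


Write in Frobenius form y'' + (p(x)/x) y' + (q(x)/x^2) y = 0:
  p(x) = 4/3,  q(x) = x^2 - 4x - 2/3.
Indicial equation: r(r-1) + (4/3) r + (-2/3) = 0 -> roots r_1 = 2/3, r_2 = -1.
Take r = r_1 = 2/3. Let y(x) = x^r sum_{n>=0} a_n x^n with a_0 = 1.
Substitute y = x^r sum a_n x^n and match x^{r+n}. The recurrence is
  D(n) a_n - 4 a_{n-1} + 1 a_{n-2} = 0,  where D(n) = (r+n)(r+n-1) + (4/3)(r+n) + (-2/3).
  a_n = [4 a_{n-1} - 1 a_{n-2}] / D(n).
Since the indicial polynomial factors as (r - r_1)(r - r_2), D(n) = (r_1 + n - r_1)(r_1 + n - r_2) = n(n + 5/3).
Evaluating step by step (a_0 = 1):
  n = 1: D(1) = 1(1 + 5/3) = 8/3; numerator = 4(1) = 4; a_1 = (4)/(8/3) = 3/2
  n = 2: D(2) = 2(2 + 5/3) = 22/3; numerator = 4(3/2) - 1(1) = 5; a_2 = (5)/(22/3) = 15/22
  n = 3: D(3) = 3(3 + 5/3) = 14; numerator = 4(15/22) - 1(3/2) = 27/22; a_3 = (27/22)/(14) = 27/308

r = 2/3; a_0 = 1; a_1 = 3/2; a_2 = 15/22; a_3 = 27/308


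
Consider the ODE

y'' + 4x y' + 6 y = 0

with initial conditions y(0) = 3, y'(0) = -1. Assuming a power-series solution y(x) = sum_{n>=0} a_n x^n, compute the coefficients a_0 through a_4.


Ansatz: y(x) = sum_{n>=0} a_n x^n, so y'(x) = sum_{n>=1} n a_n x^(n-1) and y''(x) = sum_{n>=2} n(n-1) a_n x^(n-2).
Substitute into P(x) y'' + Q(x) y' + R(x) y = 0 with P(x) = 1, Q(x) = 4x, R(x) = 6, and match powers of x.
Initial conditions: a_0 = 3, a_1 = -1.
Setting the coefficient of each power of x to zero and solving order by order (substituting the coefficients already found):
  x^0: 2 a_2 + 6 a_0 = 0  ->  2 a_2 = -6 a_0 = -18  ->  a_2 = -9
  x^1: 6 a_3 + 10 a_1 = 0  ->  6 a_3 = -10 a_1 = 10  ->  a_3 = 5/3
  x^2: 12 a_4 + 14 a_2 = 0  ->  12 a_4 = -14 a_2 = 126  ->  a_4 = 21/2
Truncated series: y(x) = 3 - x - 9 x^2 + (5/3) x^3 + (21/2) x^4 + O(x^5).

a_0 = 3; a_1 = -1; a_2 = -9; a_3 = 5/3; a_4 = 21/2


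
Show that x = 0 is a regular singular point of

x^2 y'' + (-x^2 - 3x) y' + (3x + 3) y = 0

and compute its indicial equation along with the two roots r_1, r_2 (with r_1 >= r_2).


Divide by x^2 to reach normal form y'' + P_1(x) y' + P_2(x) y = 0 with P_1(x) = -1 - 3/x and P_2(x) = 3/x + 3/x^2.
x = 0 is a singular point because the y'-coefficient -1 - 3/x has a pole at x = 0 and the y-coefficient 3/x + 3/x^2 has a pole at x = 0.
It is a regular singular point because x P_1(x) = p(x) = -x - 3 and x^2 P_2(x) = q(x) = 3x + 3 are polynomials, hence analytic at x = 0.
p(0) = -3,  q(0) = 3.
Indicial equation: r(r-1) + p(0) r + q(0) = 0, i.e. r^2 + (p(0) - 1) r + q(0) = 0, i.e. r^2 - 4 r + 3 = 0.
Discriminant: (-4)^2 - 4(3) = 4, so r = (4 ± 2)/2.
Solving: r_1 = 3, r_2 = 1.

indicial: r^2 - 4 r + 3 = 0; roots r_1 = 3, r_2 = 1


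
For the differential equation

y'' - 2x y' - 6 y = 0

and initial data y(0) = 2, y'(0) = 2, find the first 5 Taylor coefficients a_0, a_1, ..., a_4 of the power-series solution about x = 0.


Ansatz: y(x) = sum_{n>=0} a_n x^n, so y'(x) = sum_{n>=1} n a_n x^(n-1) and y''(x) = sum_{n>=2} n(n-1) a_n x^(n-2).
Substitute into P(x) y'' + Q(x) y' + R(x) y = 0 with P(x) = 1, Q(x) = -2x, R(x) = -6, and match powers of x.
Initial conditions: a_0 = 2, a_1 = 2.
Setting the coefficient of each power of x to zero and solving order by order (substituting the coefficients already found):
  x^0: 2 a_2 - 6 a_0 = 0  ->  2 a_2 = 6 a_0 = 12  ->  a_2 = 6
  x^1: 6 a_3 - 8 a_1 = 0  ->  6 a_3 = 8 a_1 = 16  ->  a_3 = 8/3
  x^2: 12 a_4 - 10 a_2 = 0  ->  12 a_4 = 10 a_2 = 60  ->  a_4 = 5
Truncated series: y(x) = 2 + 2 x + 6 x^2 + (8/3) x^3 + 5 x^4 + O(x^5).

a_0 = 2; a_1 = 2; a_2 = 6; a_3 = 8/3; a_4 = 5


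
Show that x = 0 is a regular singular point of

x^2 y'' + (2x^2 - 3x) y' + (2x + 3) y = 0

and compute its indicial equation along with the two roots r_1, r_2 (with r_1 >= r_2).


Divide by x^2 to reach normal form y'' + P_1(x) y' + P_2(x) y = 0 with P_1(x) = 2 - 3/x and P_2(x) = 2/x + 3/x^2.
x = 0 is a singular point because the y'-coefficient 2 - 3/x has a pole at x = 0 and the y-coefficient 2/x + 3/x^2 has a pole at x = 0.
It is a regular singular point because x P_1(x) = p(x) = 2x - 3 and x^2 P_2(x) = q(x) = 2x + 3 are polynomials, hence analytic at x = 0.
p(0) = -3,  q(0) = 3.
Indicial equation: r(r-1) + p(0) r + q(0) = 0, i.e. r^2 + (p(0) - 1) r + q(0) = 0, i.e. r^2 - 4 r + 3 = 0.
Discriminant: (-4)^2 - 4(3) = 4, so r = (4 ± 2)/2.
Solving: r_1 = 3, r_2 = 1.

indicial: r^2 - 4 r + 3 = 0; roots r_1 = 3, r_2 = 1


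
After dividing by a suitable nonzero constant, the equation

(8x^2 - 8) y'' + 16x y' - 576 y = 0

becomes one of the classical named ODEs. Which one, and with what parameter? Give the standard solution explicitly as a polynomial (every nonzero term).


All three coefficients share the factor -8; dividing through by -8 gives  (1 - x^2) y'' - 2x y' + 72 y = 0.
This matches the Legendre equation (1 - x^2) y'' - 2x y' + n(n+1) y = 0 (note the -2x y' term) with n(n+1) = 72, so n = 8; the polynomial solution is P_8(x).
With y = sum_k a_k x^k, matching x^k gives (k+2)(k+1) a_{k+2} = [k(k+1) - n(n+1)] a_k = (k - 8)(k + 9) a_k. The right side vanishes at k = 8, so the series with the parity of 8 terminates at degree 8.
Standard normalization (P_n(1) = 1): leading coefficient (2n)!/(2^n (n!)^2) = 20922789888000/(256*1625702400) = 6435/128, so a_8 = 6435/128. Work downward with a_k = (k+1)(k+2) a_{k+2} / ((k - 8)(k + 9)):
  a_6 = (7)(8)(6435/128) / ((6 - 8)(6 + 9)) = (45045/16)/(-30) = -3003/32
  a_4 = (5)(6)(-3003/32) / ((4 - 8)(4 + 9)) = (-45045/16)/(-52) = 3465/64
  a_2 = (3)(4)(3465/64) / ((2 - 8)(2 + 9)) = (10395/16)/(-66) = -315/32
  a_0 = (1)(2)(-315/32) / ((0 - 8)(0 + 9)) = (-315/16)/(-72) = 35/128
Hence P_8(x) = 6435 x^8/128 - 3003 x^6/32 + 3465 x^4/64 - 315 x^2/32 + 35/128.

P_8(x); series = 6435 x^8/128 - 3003 x^6/32 + 3465 x^4/64 - 315 x^2/32 + 35/128


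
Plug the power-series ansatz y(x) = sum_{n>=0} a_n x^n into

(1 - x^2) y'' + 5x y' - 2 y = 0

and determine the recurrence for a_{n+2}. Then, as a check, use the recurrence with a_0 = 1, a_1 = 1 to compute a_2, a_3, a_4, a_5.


Substitute y = sum_n a_n x^n.
(1 - 1 x^2) y'' contributes (n+2)(n+1) a_{n+2} - n(n-1) a_n at x^n.
5 x y'(x) contributes 5 n a_n at x^n.
-2 y(x) contributes -2 a_n at x^n.
Matching x^n: (n+2)(n+1) a_{n+2} + (-n(n-1) + 5 n - 2) a_n = 0.
Thus a_{n+2} = (n(n-1) - 5 n + 2) / ((n+1)(n+2)) * a_n.

Check with a_0 = 1, a_1 = 1 (apply the recurrence for n = 0, 1, 2, 3): a_0 = 1, a_1 = 1, a_2 = 1, a_3 = -1/2, a_4 = -1/2, a_5 = 7/40.

a_(n+2) = (n(n-1) - 5 n + 2) / ((n+1)(n+2)) * a_n; check: a_0 = 1, a_1 = 1, a_2 = 1, a_3 = -1/2, a_4 = -1/2, a_5 = 7/40


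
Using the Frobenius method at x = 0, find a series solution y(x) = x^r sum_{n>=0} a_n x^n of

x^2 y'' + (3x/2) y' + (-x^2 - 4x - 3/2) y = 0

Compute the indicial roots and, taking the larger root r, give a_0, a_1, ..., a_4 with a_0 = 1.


Write in Frobenius form y'' + (p(x)/x) y' + (q(x)/x^2) y = 0:
  p(x) = 3/2,  q(x) = -x^2 - 4x - 3/2.
Indicial equation: r(r-1) + (3/2) r + (-3/2) = 0 -> roots r_1 = 1, r_2 = -3/2.
Take r = r_1 = 1. Let y(x) = x^r sum_{n>=0} a_n x^n with a_0 = 1.
Substitute y = x^r sum a_n x^n and match x^{r+n}. The recurrence is
  D(n) a_n - 4 a_{n-1} - 1 a_{n-2} = 0,  where D(n) = (r+n)(r+n-1) + (3/2)(r+n) + (-3/2).
  a_n = [4 a_{n-1} + 1 a_{n-2}] / D(n).
Since the indicial polynomial factors as (r - r_1)(r - r_2), D(n) = (r_1 + n - r_1)(r_1 + n - r_2) = n(n + 5/2).
Evaluating step by step (a_0 = 1):
  n = 1: D(1) = 1(1 + 5/2) = 7/2; numerator = 4(1) = 4; a_1 = (4)/(7/2) = 8/7
  n = 2: D(2) = 2(2 + 5/2) = 9; numerator = 4(8/7) + 1(1) = 39/7; a_2 = (39/7)/(9) = 13/21
  n = 3: D(3) = 3(3 + 5/2) = 33/2; numerator = 4(13/21) + 1(8/7) = 76/21; a_3 = (76/21)/(33/2) = 152/693
  n = 4: D(4) = 4(4 + 5/2) = 26; numerator = 4(152/693) + 1(13/21) = 1037/693; a_4 = (1037/693)/(26) = 1037/18018

r = 1; a_0 = 1; a_1 = 8/7; a_2 = 13/21; a_3 = 152/693; a_4 = 1037/18018


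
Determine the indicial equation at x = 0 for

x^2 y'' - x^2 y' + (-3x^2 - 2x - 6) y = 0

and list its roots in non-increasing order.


Divide by x^2 to reach normal form y'' + P_1(x) y' + P_2(x) y = 0 with P_1(x) = -1 and P_2(x) = -3 - 2/x - 6/x^2.
x = 0 is a singular point because the y-coefficient -3 - 2/x - 6/x^2 has a pole at x = 0.
It is a regular singular point because x P_1(x) = p(x) = -x and x^2 P_2(x) = q(x) = -3x^2 - 2x - 6 are polynomials, hence analytic at x = 0.
p(0) = 0,  q(0) = -6.
Indicial equation: r(r-1) + p(0) r + q(0) = 0, i.e. r^2 + (p(0) - 1) r + q(0) = 0, i.e. r^2 - 1 r - 6 = 0.
Discriminant: (-1)^2 - 4(-6) = 25, so r = (1 ± 5)/2.
Solving: r_1 = 3, r_2 = -2.

indicial: r^2 - 1 r - 6 = 0; roots r_1 = 3, r_2 = -2
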